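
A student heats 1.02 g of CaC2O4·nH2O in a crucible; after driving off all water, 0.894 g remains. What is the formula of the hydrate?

Mass of water lost = 1.02 − 0.894 = 0.126 g → 0.126 / 18.02 = 0.006992 mol H2O
Molar mass of CaC2O4 = 128.10 g/mol → mol CaC2O4 = 0.894 / 128.10 = 0.006979
n = 0.006992 / 0.006979 = 1.00 ≈ 1 → CaC2O4·H2O

CaC2O4·H2O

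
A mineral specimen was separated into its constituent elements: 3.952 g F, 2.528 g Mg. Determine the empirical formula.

F: 3.952 g ÷ 19.00 g/mol = 0.208 mol
Mg: 2.528 g ÷ 24.31 g/mol = 0.104 mol
Ratios (÷ 0.104): F 2.000, Mg 1.000
Ratio ≈ 2:1, so the empirical formula is F2Mg

F2Mg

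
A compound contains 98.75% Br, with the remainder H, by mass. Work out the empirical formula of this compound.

BrH

Assume 100 g: 98.75 g Br, 1.25 g H.
Br: 98.75 g ÷ 79.90 g/mol = 1.236 mol
H: 1.25 g ÷ 1.008 g/mol = 1.24 mol
Divide by the smallest (1.236 mol Br): Br 1.000, H 1.003
→ BrH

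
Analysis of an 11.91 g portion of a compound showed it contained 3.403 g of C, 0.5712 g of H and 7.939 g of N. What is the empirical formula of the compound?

Moles — C: 3.403 / 12.01 = 0.2833 mol; H: 0.5712 / 1.008 = 0.5667 mol; N: 7.939 / 14.01 = 0.5667 mol
Divide by the smallest (0.2833 mol C): C 1.000, H 2.000, N 2.000
→ CH2N2

CH2N2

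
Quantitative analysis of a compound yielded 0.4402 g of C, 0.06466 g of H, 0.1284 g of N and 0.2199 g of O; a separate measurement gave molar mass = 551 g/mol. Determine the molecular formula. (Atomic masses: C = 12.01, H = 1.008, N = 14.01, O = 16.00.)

Moles — C: 0.4402 / 12.01 = 0.03665 mol; H: 0.06466 / 1.008 = 0.06415 mol; N: 0.1284 / 14.01 = 0.009165 mol; O: 0.2199 / 16.00 = 0.01374 mol
Ratios (÷ 0.009165): C 3.999, H 6.999, N 1.000, O 1.500
×2: C 8.00, H 14.00, N 2.00, O 3.00 → C8H14N2O3
Empirical-formula mass = 186.21 g/mol
n = 551 / 186.21 = 2.96 ≈ 3
Molecular formula = (C8H14N2O3)×3 = C24H42N6O9

C24H42N6O9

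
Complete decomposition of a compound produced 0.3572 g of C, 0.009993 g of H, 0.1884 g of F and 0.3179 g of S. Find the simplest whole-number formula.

Moles — C: 0.3572 / 12.01 = 0.02974 mol; H: 0.009993 / 1.008 = 0.009914 mol; F: 0.1884 / 19.00 = 0.009916 mol; S: 0.3179 / 32.07 = 0.009913 mol
Smallest is S at 0.009913 mol; normalising gives C 3.000, H 1.000, F 1.000, S 1.000
Ratio ≈ 3:1:1:1, so the empirical formula is C3HFS

C3HFS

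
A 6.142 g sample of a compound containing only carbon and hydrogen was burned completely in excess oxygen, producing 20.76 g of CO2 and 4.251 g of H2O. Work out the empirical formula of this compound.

CH

mol C = 20.76 / 44.01 = 0.4717; mass C = 0.4717 × 12.01 = 5.665 g
mol H = 2 × (4.251 / 18.02) = 0.4718; mass H = 0.4718 × 1.008 = 0.4756 g
Divide by the smallest (0.4717 mol C): C 1.000, H 1.000
Ratio ≈ 1:1, so the empirical formula is CH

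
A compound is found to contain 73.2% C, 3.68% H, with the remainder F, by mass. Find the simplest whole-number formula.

Assume 100 g: 73.2 g C, 3.68 g H, 23.12 g F.
Moles — C: 73.2 / 12.01 = 6.095 mol; H: 3.68 / 1.008 = 3.651 mol; F: 23.12 / 19.00 = 1.217 mol
Divide by the smallest (1.217 mol F): C 5.009, H 3.000, F 1.000
→ C5H3F

C5H3F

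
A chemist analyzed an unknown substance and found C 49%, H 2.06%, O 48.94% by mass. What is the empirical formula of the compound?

C4H2O3

Assume 100 g: 49 g C, 2.06 g H, 48.94 g O.
n(C) = 49/12.01 = 4.08, n(H) = 2.06/1.008 = 2.044, n(O) = 48.94/16.00 = 3.059
Ratios (÷ 2.044): C 1.996, H 1.000, O 1.497
Multiply by 2: C 3.99, H 2.00, O 2.99 → C4H2O3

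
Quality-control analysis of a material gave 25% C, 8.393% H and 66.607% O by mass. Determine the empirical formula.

Assume 100 g: 25 g C, 8.393 g H, 66.607 g O.
Moles — C: 25 / 12.01 = 2.082 mol; H: 8.393 / 1.008 = 8.326 mol; O: 66.607 / 16.00 = 4.163 mol
Ratios (÷ 2.082): C 1.000, H 4.000, O 2.000
Ratio ≈ 1:4:2, so the empirical formula is CH4O2

CH4O2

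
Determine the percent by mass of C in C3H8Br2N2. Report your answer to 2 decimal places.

Molar mass = 3(12.01) + 8(1.008) + 2(79.90) + 2(14.01) = 231.914 g/mol
Mass of C per mole = 3 × 12.01 = 36.030 g
% C = 36.030 / 231.914 × 100 = 15.54%

15.54%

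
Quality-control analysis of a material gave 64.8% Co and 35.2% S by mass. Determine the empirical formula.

CoS

Assume 100 g: 64.8 g Co, 35.2 g S.
Co: 64.8 g ÷ 58.93 g/mol = 1.1 mol
S: 35.2 g ÷ 32.07 g/mol = 1.098 mol
Ratios (÷ 1.098): Co 1.002, S 1.000
→ CoS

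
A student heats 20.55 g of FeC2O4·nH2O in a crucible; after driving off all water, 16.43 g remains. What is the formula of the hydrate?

Mass of water lost = 20.55 − 16.43 = 4.12 g → 4.12 / 18.02 = 0.2286 mol H2O
Molar mass of FeC2O4 = 143.87 g/mol → mol FeC2O4 = 16.43 / 143.87 = 0.1142
n = 0.2286 / 0.1142 = 2.00 ≈ 2 → FeC2O4·2H2O

FeC2O4·2H2O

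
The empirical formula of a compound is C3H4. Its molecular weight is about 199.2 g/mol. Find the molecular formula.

C15H20

Empirical-formula mass = 40.06 g/mol
n = 199.2 / 40.06 = 4.97 ≈ 5
Molecular formula = (C3H4)5 = C15H20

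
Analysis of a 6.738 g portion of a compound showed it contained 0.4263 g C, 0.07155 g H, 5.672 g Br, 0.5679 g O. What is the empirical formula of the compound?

CH2Br2O

n(C) = 0.4263/12.01 = 0.0355, n(H) = 0.07155/1.008 = 0.07098, n(Br) = 5.672/79.90 = 0.07099, n(O) = 0.5679/16.00 = 0.03549
Ratios (÷ 0.03549): C 1.000, H 2.000, Br 2.000, O 1.000
Ratio ≈ 1:2:2:1, so the empirical formula is CH2Br2O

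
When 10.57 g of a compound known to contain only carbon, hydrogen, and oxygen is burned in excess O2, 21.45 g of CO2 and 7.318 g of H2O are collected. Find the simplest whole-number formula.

mol C = 21.45 / 44.01 = 0.4874; mass C = 0.4874 × 12.01 = 5.854 g
mol H = 2 × (7.318 / 18.02) = 0.8122; mass H = 0.8122 × 1.008 = 0.8187 g
mass O = 10.57 − (6.672) = 3.898 g → mol O = 0.2436
Ratios (÷ 0.2436): C 2.001, H 3.334, O 1.000
Multiply by 3: C 6.00, H 10.00, O 3.00 → C6H10O3

C6H10O3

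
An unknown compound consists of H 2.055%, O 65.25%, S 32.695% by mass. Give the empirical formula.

H2O4S

Assume 100 g: 2.055 g H, 65.25 g O, 32.695 g S.
H: 2.055 g ÷ 1.008 g/mol = 2.039 mol
O: 65.25 g ÷ 16.00 g/mol = 4.078 mol
S: 32.695 g ÷ 32.07 g/mol = 1.019 mol
Divide by the smallest (1.019 mol S): H 2.000, O 4.000, S 1.000
Ratio ≈ 2:4:1, so the empirical formula is H2O4S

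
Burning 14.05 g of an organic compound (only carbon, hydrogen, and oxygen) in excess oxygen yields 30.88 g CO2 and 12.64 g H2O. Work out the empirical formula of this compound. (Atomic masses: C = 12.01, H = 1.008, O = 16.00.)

mol C = 30.88 / 44.01 = 0.7017; mass C = 0.7017 × 12.01 = 8.427 g
mol H = 2 × (12.64 / 18.02) = 1.403; mass H = 1.403 × 1.008 = 1.414 g
mass O = 14.05 − (9.841) = 4.209 g → mol O = 0.2631
Ratios (÷ 0.2631): C 2.667, H 5.333, O 1.000
Multiply by 3: C 8.00, H 16.00, O 3.00 → C8H16O3

C8H16O3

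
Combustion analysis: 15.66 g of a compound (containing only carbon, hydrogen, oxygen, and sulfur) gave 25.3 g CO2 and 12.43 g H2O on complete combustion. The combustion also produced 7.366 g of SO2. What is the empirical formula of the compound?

mol C = 25.3 / 44.01 = 0.5749; mass C = 0.5749 × 12.01 = 6.904 g
mol H = 2 × (12.43 / 18.02) = 1.380; mass H = 1.380 × 1.008 = 1.391 g
mol S = 7.366 / 64.07 = 0.1150; mass S = 3.687 g
mass O = 15.66 − (11.98) = 3.678 g → mol O = 0.2299
Smallest is S at 0.115 mol; normalising gives C 5.000, H 12.000, O 2.000, S 1.000
→ C5H12O2S

C5H12O2S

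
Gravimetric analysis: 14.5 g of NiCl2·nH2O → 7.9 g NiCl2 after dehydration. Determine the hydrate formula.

NiCl2·6H2O

Mass of water lost = 14.5 − 7.9 = 6.6 g → 6.6 / 18.02 = 0.3663 mol H2O
Molar mass of NiCl2 = 129.59 g/mol → mol NiCl2 = 7.9 / 129.59 = 0.06096
n = 0.3663 / 0.06096 = 6.01 ≈ 6 → NiCl2·6H2O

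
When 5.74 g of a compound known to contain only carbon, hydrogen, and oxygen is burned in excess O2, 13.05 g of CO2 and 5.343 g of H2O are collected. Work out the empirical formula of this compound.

mol C = 13.05 / 44.01 = 0.2965; mass C = 0.2965 × 12.01 = 3.561 g
mol H = 2 × (5.343 / 18.02) = 0.5930; mass H = 0.5930 × 1.008 = 0.5978 g
mass O = 5.74 − (4.159) = 1.581 g → mol O = 0.09881
Smallest is O at 0.09881 mol; normalising gives C 3.001, H 6.001, O 1.000
Ratio ≈ 3:6:1, so the empirical formula is C3H6O

C3H6O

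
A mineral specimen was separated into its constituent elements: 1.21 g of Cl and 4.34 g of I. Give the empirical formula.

ClI

n(Cl) = 1.21/35.45 = 0.03413, n(I) = 4.34/126.90 = 0.0342
Smallest is Cl at 0.03413 mol; normalising gives Cl 1.000, I 1.002
→ ClI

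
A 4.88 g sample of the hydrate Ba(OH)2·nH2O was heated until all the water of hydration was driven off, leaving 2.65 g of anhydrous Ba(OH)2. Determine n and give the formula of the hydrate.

Ba(OH)2·8H2O

Mass of water lost = 4.88 − 2.65 = 2.23 g → 2.23 / 18.02 = 0.1238 mol H2O
Molar mass of Ba(OH)2 = 171.35 g/mol → mol Ba(OH)2 = 2.65 / 171.35 = 0.01547
n = 0.1238 / 0.01547 = 8.00 ≈ 8 → Ba(OH)2·8H2O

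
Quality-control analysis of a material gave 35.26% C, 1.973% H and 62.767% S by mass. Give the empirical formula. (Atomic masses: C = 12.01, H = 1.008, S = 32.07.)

C3H2S2

Assume 100 g: 35.26 g C, 1.973 g H, 62.767 g S.
n(C) = 35.26/12.01 = 2.936, n(H) = 1.973/1.008 = 1.957, n(S) = 62.767/32.07 = 1.957
Smallest is S at 1.957 mol; normalising gives C 1.500, H 1.000, S 1.000
Multiply by 2: C 3.00, H 2.00, S 2.00 → C3H2S2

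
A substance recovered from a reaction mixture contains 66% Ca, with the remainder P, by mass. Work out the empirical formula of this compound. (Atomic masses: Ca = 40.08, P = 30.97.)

Assume 100 g: 66 g Ca, 34 g P.
Moles — Ca: 66 / 40.08 = 1.647 mol; P: 34 / 30.97 = 1.098 mol
Divide by the smallest (1.098 mol P): Ca 1.500, P 1.000
Scaling by 2: Ca 3.00, P 2.00 → Ca3P2

Ca3P2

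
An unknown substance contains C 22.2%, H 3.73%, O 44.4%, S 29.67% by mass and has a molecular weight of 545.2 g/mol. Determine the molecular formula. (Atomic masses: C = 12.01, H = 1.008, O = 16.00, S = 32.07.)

C10H20O15S5

Assume 100 g: 22.2 g C, 3.73 g H, 44.4 g O, 29.67 g S.
n(C) = 22.2/12.01 = 1.848, n(H) = 3.73/1.008 = 3.7, n(O) = 44.4/16.00 = 2.775, n(S) = 29.67/32.07 = 0.9252
Ratios (÷ 0.9252): C 1.998, H 4.000, O 2.999, S 1.000
Ratio ≈ 2:4:3:1, so the empirical formula is C2H4O3S
Empirical-formula mass = 108.12 g/mol
n = 545.2 / 108.12 = 5.04 ≈ 5
Molecular formula = (C2H4O3S)×5 = C10H20O15S5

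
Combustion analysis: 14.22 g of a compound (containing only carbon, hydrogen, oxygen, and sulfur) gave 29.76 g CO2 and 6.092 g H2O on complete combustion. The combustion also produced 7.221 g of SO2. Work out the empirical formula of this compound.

mol C = 29.76 / 44.01 = 0.6762; mass C = 0.6762 × 12.01 = 8.121 g
mol H = 2 × (6.092 / 18.02) = 0.6761; mass H = 0.6761 × 1.008 = 0.6815 g
mol S = 7.221 / 64.07 = 0.1127; mass S = 3.614 g
mass O = 14.22 − (12.42) = 1.803 g → mol O = 0.1127
Ratios (÷ 0.1127): C 6.002, H 6.001, O 1.000, S 1.000
Ratio ≈ 6:6:1:1, so the empirical formula is C6H6OS

C6H6OS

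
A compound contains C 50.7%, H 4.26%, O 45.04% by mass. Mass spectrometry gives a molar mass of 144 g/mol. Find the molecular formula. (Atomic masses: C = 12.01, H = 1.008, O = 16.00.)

C6H6O4

Assume 100 g: 50.7 g C, 4.26 g H, 45.04 g O.
Moles — C: 50.7 / 12.01 = 4.221 mol; H: 4.26 / 1.008 = 4.226 mol; O: 45.04 / 16.00 = 2.815 mol
Smallest is O at 2.815 mol; normalising gives C 1.500, H 1.501, O 1.000
×2: C 3.00, H 3.00, O 2.00 → C3H3O2
Empirical-formula mass = 71.05 g/mol
n = 144 / 71.05 = 2.03 ≈ 2
Molecular formula = (C3H3O2)×2 = C6H6O4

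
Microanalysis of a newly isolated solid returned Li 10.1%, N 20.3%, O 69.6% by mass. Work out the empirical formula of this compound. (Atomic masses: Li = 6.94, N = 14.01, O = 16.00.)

LiNO3

Assume 100 g: 10.1 g Li, 20.3 g N, 69.6 g O.
Li: 10.1 g ÷ 6.94 g/mol = 1.455 mol
N: 20.3 g ÷ 14.01 g/mol = 1.449 mol
O: 69.6 g ÷ 16.00 g/mol = 4.35 mol
Smallest is N at 1.449 mol; normalising gives Li 1.004, N 1.000, O 3.002
≈ 1:1:3 → LiNO3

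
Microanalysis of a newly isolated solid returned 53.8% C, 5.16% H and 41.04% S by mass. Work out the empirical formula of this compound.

C7H8S2

Assume 100 g: 53.8 g C, 5.16 g H, 41.04 g S.
C: 53.8 g ÷ 12.01 g/mol = 4.48 mol
H: 5.16 g ÷ 1.008 g/mol = 5.119 mol
S: 41.04 g ÷ 32.07 g/mol = 1.28 mol
Ratios (÷ 1.28): C 3.501, H 4.000, S 1.000
×2: C 7.00, H 8.00, S 2.00 → C7H8S2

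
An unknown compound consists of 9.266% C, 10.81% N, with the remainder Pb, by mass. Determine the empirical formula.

C2N2Pb

Assume 100 g: 9.266 g C, 10.81 g N, 79.924 g Pb.
C: 9.266 g ÷ 12.01 g/mol = 0.7715 mol
N: 10.81 g ÷ 14.01 g/mol = 0.7716 mol
Pb: 79.924 g ÷ 207.2 g/mol = 0.3857 mol
Ratios (÷ 0.3857): C 2.000, N 2.000, Pb 1.000
≈ 2:2:1 → C2N2Pb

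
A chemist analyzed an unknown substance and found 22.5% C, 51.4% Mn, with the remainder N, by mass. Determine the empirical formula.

Assume 100 g: 22.5 g C, 51.4 g Mn, 26.1 g N.
Moles — C: 22.5 / 12.01 = 1.873 mol; Mn: 51.4 / 54.94 = 0.9356 mol; N: 26.1 / 14.01 = 1.863 mol
Ratios (÷ 0.9356): C 2.002, Mn 1.000, N 1.991
→ C2MnN2

C2MnN2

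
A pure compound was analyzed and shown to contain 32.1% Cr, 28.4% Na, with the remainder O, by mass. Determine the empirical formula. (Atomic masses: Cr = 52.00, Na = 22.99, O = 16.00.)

CrNa2O4

Assume 100 g: 32.1 g Cr, 28.4 g Na, 39.5 g O.
Cr: 32.1 g ÷ 52.00 g/mol = 0.6173 mol
Na: 28.4 g ÷ 22.99 g/mol = 1.235 mol
O: 39.5 g ÷ 16.00 g/mol = 2.469 mol
Smallest is Cr at 0.6173 mol; normalising gives Cr 1.000, Na 2.001, O 3.999
→ CrNa2O4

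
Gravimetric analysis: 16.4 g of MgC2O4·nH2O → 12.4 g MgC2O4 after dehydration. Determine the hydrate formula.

MgC2O4·2H2O

Mass of water lost = 16.4 − 12.4 = 4 g → 4 / 18.02 = 0.222 mol H2O
Molar mass of MgC2O4 = 112.33 g/mol → mol MgC2O4 = 12.4 / 112.33 = 0.1104
n = 0.222 / 0.1104 = 2.01 ≈ 2 → MgC2O4·2H2O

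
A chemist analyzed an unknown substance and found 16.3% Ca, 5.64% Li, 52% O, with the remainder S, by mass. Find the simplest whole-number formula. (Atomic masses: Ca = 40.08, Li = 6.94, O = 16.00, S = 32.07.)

CaLi2O8S2

Assume 100 g: 16.3 g Ca, 5.64 g Li, 52 g O, 26.06 g S.
Ca: 16.3 g ÷ 40.08 g/mol = 0.4067 mol
Li: 5.64 g ÷ 6.94 g/mol = 0.8127 mol
O: 52 g ÷ 16.00 g/mol = 3.25 mol
S: 26.06 g ÷ 32.07 g/mol = 0.8126 mol
Smallest is Ca at 0.4067 mol; normalising gives Ca 1.000, Li 1.998, O 7.991, S 1.998
Ratio ≈ 1:2:8:2, so the empirical formula is CaLi2O8S2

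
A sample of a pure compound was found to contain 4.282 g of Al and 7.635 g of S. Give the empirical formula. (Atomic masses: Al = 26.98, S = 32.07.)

n(Al) = 4.282/26.98 = 0.1587, n(S) = 7.635/32.07 = 0.2381
Smallest is Al at 0.1587 mol; normalising gives Al 1.000, S 1.500
×2: Al 2.00, S 3.00 → Al2S3

Al2S3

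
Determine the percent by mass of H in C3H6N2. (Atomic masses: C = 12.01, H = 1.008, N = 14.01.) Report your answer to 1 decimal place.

Molar mass = 3(12.01) + 6(1.008) + 2(14.01) = 70.098 g/mol
Mass of H per mole = 6 × 1.008 = 6.048 g
% H = 6.048 / 70.098 × 100 = 8.6%

8.6%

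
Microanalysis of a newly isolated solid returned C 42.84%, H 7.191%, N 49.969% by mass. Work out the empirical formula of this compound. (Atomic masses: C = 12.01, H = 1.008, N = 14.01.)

CH2N

Assume 100 g: 42.84 g C, 7.191 g H, 49.969 g N.
C: 42.84 g ÷ 12.01 g/mol = 3.567 mol
H: 7.191 g ÷ 1.008 g/mol = 7.134 mol
N: 49.969 g ÷ 14.01 g/mol = 3.567 mol
Ratios (÷ 3.567): C 1.000, H 2.000, N 1.000
→ CH2N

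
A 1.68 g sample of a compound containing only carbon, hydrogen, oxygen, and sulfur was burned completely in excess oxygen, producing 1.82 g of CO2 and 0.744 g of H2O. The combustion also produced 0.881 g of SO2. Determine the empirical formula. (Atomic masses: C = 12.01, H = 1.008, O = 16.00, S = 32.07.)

mol C = 1.82 / 44.01 = 0.04135; mass C = 0.04135 × 12.01 = 0.4967 g
mol H = 2 × (0.744 / 18.02) = 0.08257; mass H = 0.08257 × 1.008 = 0.08324 g
mol S = 0.881 / 64.07 = 0.01375; mass S = 0.4410 g
mass O = 1.68 − (1.021) = 0.6591 g → mol O = 0.04119
Divide by the smallest (0.01375 mol S): C 3.007, H 6.005, O 2.996, S 1.000
→ C3H6O3S

C3H6O3S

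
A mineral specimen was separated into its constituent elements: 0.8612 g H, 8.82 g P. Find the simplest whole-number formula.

H3P

n(H) = 0.8612/1.008 = 0.8544, n(P) = 8.82/30.97 = 0.2848
Smallest is P at 0.2848 mol; normalising gives H 3.000, P 1.000
Ratio ≈ 3:1, so the empirical formula is H3P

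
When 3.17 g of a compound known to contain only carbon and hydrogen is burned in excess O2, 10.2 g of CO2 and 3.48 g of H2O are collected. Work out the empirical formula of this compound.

mol C = 10.2 / 44.01 = 0.2318; mass C = 0.2318 × 12.01 = 2.784 g
mol H = 2 × (3.48 / 18.02) = 0.3862; mass H = 0.3862 × 1.008 = 0.3893 g
Ratios (÷ 0.2318): C 1.000, H 1.667
×3: C 3.00, H 5.00 → C3H5

C3H5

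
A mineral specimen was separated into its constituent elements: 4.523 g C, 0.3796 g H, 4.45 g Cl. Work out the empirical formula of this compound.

C3H3Cl

Moles — C: 4.523 / 12.01 = 0.3766 mol; H: 0.3796 / 1.008 = 0.3766 mol; Cl: 4.45 / 35.45 = 0.1255 mol
Smallest is Cl at 0.1255 mol; normalising gives C 3.000, H 3.000, Cl 1.000
≈ 3:3:1 → C3H3Cl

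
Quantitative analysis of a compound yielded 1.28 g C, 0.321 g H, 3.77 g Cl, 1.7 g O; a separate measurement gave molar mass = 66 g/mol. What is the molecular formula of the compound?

C: 1.28 g ÷ 12.01 g/mol = 0.1066 mol
H: 0.321 g ÷ 1.008 g/mol = 0.3185 mol
Cl: 3.77 g ÷ 35.45 g/mol = 0.1063 mol
O: 1.7 g ÷ 16.00 g/mol = 0.1062 mol
Divide by the smallest (0.1062 mol O): C 1.003, H 2.997, Cl 1.001, O 1.000
→ CH3ClO
Empirical-formula mass = 66.48 g/mol
n = 66 / 66.48 = 0.99 ≈ 1
Molecular formula = empirical formula = CH3ClO

CH3ClO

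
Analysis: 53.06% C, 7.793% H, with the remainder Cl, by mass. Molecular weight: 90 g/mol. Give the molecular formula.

C4H7Cl

Assume 100 g: 53.06 g C, 7.793 g H, 39.147 g Cl.
n(C) = 53.06/12.01 = 4.418, n(H) = 7.793/1.008 = 7.731, n(Cl) = 39.147/35.45 = 1.104
Divide by the smallest (1.104 mol Cl): C 4.001, H 7.001, Cl 1.000
Ratio ≈ 4:7:1, so the empirical formula is C4H7Cl
Empirical-formula mass = 90.55 g/mol
n = 90 / 90.55 = 0.99 ≈ 1
Molecular formula = empirical formula = C4H7Cl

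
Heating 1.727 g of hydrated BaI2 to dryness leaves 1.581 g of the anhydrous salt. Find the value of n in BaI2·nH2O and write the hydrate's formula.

Mass of water lost = 1.727 − 1.581 = 0.146 g → 0.146 / 18.02 = 0.008102 mol H2O
Molar mass of BaI2 = 391.13 g/mol → mol BaI2 = 1.581 / 391.13 = 0.004042
n = 0.008102 / 0.004042 = 2.00 ≈ 2 → BaI2·2H2O

BaI2·2H2O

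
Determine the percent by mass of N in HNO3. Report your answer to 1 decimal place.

Molar mass = 1(1.008) + 1(14.01) + 3(16.00) = 63.018 g/mol
Mass of N per mole = 1 × 14.01 = 14.010 g
% N = 14.010 / 63.018 × 100 = 22.2%

22.2%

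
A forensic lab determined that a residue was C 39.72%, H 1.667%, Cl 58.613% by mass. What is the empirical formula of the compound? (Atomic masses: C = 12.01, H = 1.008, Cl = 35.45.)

C2HCl

Assume 100 g: 39.72 g C, 1.667 g H, 58.613 g Cl.
C: 39.72 g ÷ 12.01 g/mol = 3.307 mol
H: 1.667 g ÷ 1.008 g/mol = 1.654 mol
Cl: 58.613 g ÷ 35.45 g/mol = 1.653 mol
Ratios (÷ 1.653): C 2.000, H 1.000, Cl 1.000
→ C2HCl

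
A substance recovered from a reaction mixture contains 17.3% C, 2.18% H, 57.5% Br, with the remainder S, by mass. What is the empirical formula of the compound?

C2H3BrS

Assume 100 g: 17.3 g C, 2.18 g H, 57.5 g Br, 23.02 g S.
Moles — C: 17.3 / 12.01 = 1.44 mol; H: 2.18 / 1.008 = 2.163 mol; Br: 57.5 / 79.90 = 0.7196 mol; S: 23.02 / 32.07 = 0.7178 mol
Divide by the smallest (0.7178 mol S): C 2.007, H 3.013, Br 1.003, S 1.000
≈ 2:3:1:1 → C2H3BrS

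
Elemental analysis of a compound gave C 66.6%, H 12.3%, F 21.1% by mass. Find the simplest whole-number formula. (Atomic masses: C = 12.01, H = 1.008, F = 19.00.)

Assume 100 g: 66.6 g C, 12.3 g H, 21.1 g F.
C: 66.6 g ÷ 12.01 g/mol = 5.545 mol
H: 12.3 g ÷ 1.008 g/mol = 12.2 mol
F: 21.1 g ÷ 19.00 g/mol = 1.111 mol
Smallest is F at 1.111 mol; normalising gives C 4.993, H 10.988, F 1.000
Ratio ≈ 5:11:1, so the empirical formula is C5H11F

C5H11F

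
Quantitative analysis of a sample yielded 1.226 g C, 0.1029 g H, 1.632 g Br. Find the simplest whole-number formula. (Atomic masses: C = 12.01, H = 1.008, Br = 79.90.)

C5H5Br

n(C) = 1.226/12.01 = 0.1021, n(H) = 0.1029/1.008 = 0.1021, n(Br) = 1.632/79.90 = 0.02043
Divide by the smallest (0.02043 mol Br): C 4.998, H 4.998, Br 1.000
→ C5H5Br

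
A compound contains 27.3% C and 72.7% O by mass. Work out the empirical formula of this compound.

Assume 100 g: 27.3 g C, 72.7 g O.
Moles — C: 27.3 / 12.01 = 2.273 mol; O: 72.7 / 16.00 = 4.544 mol
Smallest is C at 2.273 mol; normalising gives C 1.000, O 1.999
→ CO2

CO2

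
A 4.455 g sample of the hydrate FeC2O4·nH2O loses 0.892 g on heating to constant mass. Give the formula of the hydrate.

FeC2O4·2H2O

Mass of anhydrous FeC2O4 = 4.455 − 0.892 = 3.563 g
mol H2O = 0.892 / 18.02 = 0.0495
Molar mass of FeC2O4 = 143.87 g/mol → mol FeC2O4 = 3.563 / 143.87 = 0.02477
n = 0.0495 / 0.02477 = 2.00 ≈ 2 → FeC2O4·2H2O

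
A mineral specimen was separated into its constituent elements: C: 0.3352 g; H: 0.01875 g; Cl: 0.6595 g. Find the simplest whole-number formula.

n(C) = 0.3352/12.01 = 0.02791, n(H) = 0.01875/1.008 = 0.0186, n(Cl) = 0.6595/35.45 = 0.0186
Ratios (÷ 0.0186): C 1.500, H 1.000, Cl 1.000
×2: C 3.00, H 2.00, Cl 2.00 → C3H2Cl2

C3H2Cl2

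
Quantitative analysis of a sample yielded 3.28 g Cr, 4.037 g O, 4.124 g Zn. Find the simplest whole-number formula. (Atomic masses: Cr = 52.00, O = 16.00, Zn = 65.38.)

Moles — Cr: 3.28 / 52.00 = 0.06308 mol; O: 4.037 / 16.00 = 0.2523 mol; Zn: 4.124 / 65.38 = 0.06308 mol
Divide by the smallest (0.06308 mol Cr): Cr 1.000, O 4.000, Zn 1.000
Ratio ≈ 1:4:1, so the empirical formula is CrO4Zn

CrO4Zn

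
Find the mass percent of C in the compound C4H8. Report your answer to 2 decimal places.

85.63%

Molar mass = 4(12.01) + 8(1.008) = 56.104 g/mol
Mass of C per mole = 4 × 12.01 = 48.040 g
% C = 48.040 / 56.104 × 100 = 85.63%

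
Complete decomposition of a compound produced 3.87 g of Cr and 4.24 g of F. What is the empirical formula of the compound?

CrF3

Cr: 3.87 g ÷ 52.00 g/mol = 0.07442 mol
F: 4.24 g ÷ 19.00 g/mol = 0.2232 mol
Divide by the smallest (0.07442 mol Cr): Cr 1.000, F 2.999
→ CrF3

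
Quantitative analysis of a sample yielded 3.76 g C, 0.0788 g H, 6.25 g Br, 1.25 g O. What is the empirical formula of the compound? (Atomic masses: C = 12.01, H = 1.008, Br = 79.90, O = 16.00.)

C: 3.76 g ÷ 12.01 g/mol = 0.3131 mol
H: 0.0788 g ÷ 1.008 g/mol = 0.07817 mol
Br: 6.25 g ÷ 79.90 g/mol = 0.07822 mol
O: 1.25 g ÷ 16.00 g/mol = 0.07812 mol
Ratios (÷ 0.07812): C 4.007, H 1.001, Br 1.001, O 1.000
≈ 4:1:1:1 → C4HBrO

C4HBrO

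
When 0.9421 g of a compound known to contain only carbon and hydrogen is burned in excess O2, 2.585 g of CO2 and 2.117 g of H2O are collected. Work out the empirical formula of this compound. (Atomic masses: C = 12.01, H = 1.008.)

CH4

mol C = 2.585 / 44.01 = 0.05874; mass C = 0.05874 × 12.01 = 0.7054 g
mol H = 2 × (2.117 / 18.02) = 0.2350; mass H = 0.2350 × 1.008 = 0.2368 g
Smallest is C at 0.05874 mol; normalising gives C 1.000, H 4.000
Ratio ≈ 1:4, so the empirical formula is CH4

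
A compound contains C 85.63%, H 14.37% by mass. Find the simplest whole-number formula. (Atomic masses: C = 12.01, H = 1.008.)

Assume 100 g: 85.63 g C, 14.37 g H.
n(C) = 85.63/12.01 = 7.13, n(H) = 14.37/1.008 = 14.26
Divide by the smallest (7.13 mol C): C 1.000, H 1.999
Ratio ≈ 1:2, so the empirical formula is CH2

CH2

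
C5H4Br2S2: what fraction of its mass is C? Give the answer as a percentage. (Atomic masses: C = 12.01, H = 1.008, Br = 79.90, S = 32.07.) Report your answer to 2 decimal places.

20.85%

Molar mass = 5(12.01) + 4(1.008) + 2(79.90) + 2(32.07) = 288.022 g/mol
Mass of C per mole = 5 × 12.01 = 60.050 g
% C = 60.050 / 288.022 × 100 = 20.85%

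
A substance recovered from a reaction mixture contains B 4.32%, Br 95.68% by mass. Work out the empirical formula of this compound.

Assume 100 g: 4.32 g B, 95.68 g Br.
Moles — B: 4.32 / 10.81 = 0.3996 mol; Br: 95.68 / 79.90 = 1.197 mol
Divide by the smallest (0.3996 mol B): B 1.000, Br 2.997
→ BBr3

BBr3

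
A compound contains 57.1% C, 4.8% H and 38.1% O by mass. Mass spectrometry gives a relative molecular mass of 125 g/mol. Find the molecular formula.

C6H6O3

Assume 100 g: 57.1 g C, 4.8 g H, 38.1 g O.
C: 57.1 g ÷ 12.01 g/mol = 4.754 mol
H: 4.8 g ÷ 1.008 g/mol = 4.762 mol
O: 38.1 g ÷ 16.00 g/mol = 2.381 mol
Smallest is O at 2.381 mol; normalising gives C 1.997, H 2.000, O 1.000
Ratio ≈ 2:2:1, so the empirical formula is C2H2O
Empirical-formula mass = 42.04 g/mol
n = 125 / 42.04 = 2.97 ≈ 3
Molecular formula = (C2H2O)×3 = C6H6O3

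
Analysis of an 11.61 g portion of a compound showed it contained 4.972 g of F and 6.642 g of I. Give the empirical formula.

Moles — F: 4.972 / 19.00 = 0.2617 mol; I: 6.642 / 126.90 = 0.05234 mol
Ratios (÷ 0.05234): F 5.000, I 1.000
≈ 5:1 → F5I

F5I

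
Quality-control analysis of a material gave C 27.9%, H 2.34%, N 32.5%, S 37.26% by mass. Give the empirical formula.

Assume 100 g: 27.9 g C, 2.34 g H, 32.5 g N, 37.26 g S.
n(C) = 27.9/12.01 = 2.323, n(H) = 2.34/1.008 = 2.321, n(N) = 32.5/14.01 = 2.32, n(S) = 37.26/32.07 = 1.162
Divide by the smallest (1.162 mol S): C 1.999, H 1.998, N 1.997, S 1.000
≈ 2:2:2:1 → C2H2N2S

C2H2N2S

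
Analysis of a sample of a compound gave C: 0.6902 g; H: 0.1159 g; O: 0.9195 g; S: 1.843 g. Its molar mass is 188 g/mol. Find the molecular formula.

n(C) = 0.6902/12.01 = 0.05747, n(H) = 0.1159/1.008 = 0.115, n(O) = 0.9195/16.00 = 0.05747, n(S) = 1.843/32.07 = 0.05747
Ratios (÷ 0.05747): C 1.000, H 2.001, O 1.000, S 1.000
→ CH2OS
Empirical-formula mass = 62.10 g/mol
n = 188 / 62.10 = 3.03 ≈ 3
Molecular formula = (CH2OS)×3 = C3H6O3S3

C3H6O3S3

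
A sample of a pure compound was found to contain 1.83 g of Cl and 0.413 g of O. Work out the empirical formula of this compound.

n(Cl) = 1.83/35.45 = 0.05162, n(O) = 0.413/16.00 = 0.02581
Divide by the smallest (0.02581 mol O): Cl 2.000, O 1.000
→ Cl2O

Cl2O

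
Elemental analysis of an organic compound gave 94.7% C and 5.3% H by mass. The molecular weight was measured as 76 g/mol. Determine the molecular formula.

Assume 100 g: 94.7 g C, 5.3 g H.
C: 94.7 g ÷ 12.01 g/mol = 7.885 mol
H: 5.3 g ÷ 1.008 g/mol = 5.258 mol
Ratios (÷ 5.258): C 1.500, H 1.000
Scaling by 2: C 3.00, H 2.00 → C3H2
Empirical-formula mass = 38.05 g/mol
n = 76 / 38.05 = 2.00 ≈ 2
Molecular formula = (C3H2)×2 = C6H4

C6H4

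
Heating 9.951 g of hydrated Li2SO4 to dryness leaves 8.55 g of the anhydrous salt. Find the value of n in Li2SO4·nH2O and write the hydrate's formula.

Li2SO4·H2O

Mass of water lost = 9.951 − 8.55 = 1.401 g → 1.401 / 18.02 = 0.07775 mol H2O
Molar mass of Li2SO4 = 109.95 g/mol → mol Li2SO4 = 8.55 / 109.95 = 0.07776
n = 0.07775 / 0.07776 = 1.00 ≈ 1 → Li2SO4·H2O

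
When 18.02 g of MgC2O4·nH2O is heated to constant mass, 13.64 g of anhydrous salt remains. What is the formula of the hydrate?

Mass of water lost = 18.02 − 13.64 = 4.38 g → 4.38 / 18.02 = 0.2431 mol H2O
Molar mass of MgC2O4 = 112.33 g/mol → mol MgC2O4 = 13.64 / 112.33 = 0.1214
n = 0.2431 / 0.1214 = 2.00 ≈ 2 → MgC2O4·2H2O

MgC2O4·2H2O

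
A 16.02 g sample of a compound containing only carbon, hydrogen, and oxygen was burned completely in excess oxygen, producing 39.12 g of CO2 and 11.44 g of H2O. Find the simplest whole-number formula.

mol C = 39.12 / 44.01 = 0.8889; mass C = 0.8889 × 12.01 = 10.68 g
mol H = 2 × (11.44 / 18.02) = 1.270; mass H = 1.270 × 1.008 = 1.280 g
mass O = 16.02 − (11.96) = 4.065 g → mol O = 0.2540
Ratios (÷ 0.254): C 3.499, H 4.998, O 1.000
Multiply by 2: C 7.00, H 10.00, O 2.00 → C7H10O2

C7H10O2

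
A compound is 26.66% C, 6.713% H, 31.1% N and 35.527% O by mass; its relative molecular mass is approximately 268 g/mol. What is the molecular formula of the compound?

C6H18N6O6

Assume 100 g: 26.66 g C, 6.713 g H, 31.1 g N, 35.527 g O.
C: 26.66 g ÷ 12.01 g/mol = 2.22 mol
H: 6.713 g ÷ 1.008 g/mol = 6.66 mol
N: 31.1 g ÷ 14.01 g/mol = 2.22 mol
O: 35.527 g ÷ 16.00 g/mol = 2.22 mol
Divide by the smallest (2.22 mol C): C 1.000, H 3.000, N 1.000, O 1.000
≈ 1:3:1:1 → CH3NO
Empirical-formula mass = 45.04 g/mol
n = 268 / 45.04 = 5.95 ≈ 6
Molecular formula = (CH3NO)×6 = C6H18N6O6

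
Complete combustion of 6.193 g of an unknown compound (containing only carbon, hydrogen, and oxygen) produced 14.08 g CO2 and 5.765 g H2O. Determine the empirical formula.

mol C = 14.08 / 44.01 = 0.3199; mass C = 0.3199 × 12.01 = 3.842 g
mol H = 2 × (5.765 / 18.02) = 0.6398; mass H = 0.6398 × 1.008 = 0.6450 g
mass O = 6.193 − (4.487) = 1.706 g → mol O = 0.1066
Ratios (÷ 0.1066): C 3.001, H 6.002, O 1.000
≈ 3:6:1 → C3H6O

C3H6O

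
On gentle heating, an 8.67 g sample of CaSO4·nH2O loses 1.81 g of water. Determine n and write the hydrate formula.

CaSO4·2H2O

Mass of anhydrous CaSO4 = 8.67 − 1.81 = 6.86 g
mol H2O = 1.81 / 18.02 = 0.1004
Molar mass of CaSO4 = 136.15 g/mol → mol CaSO4 = 6.86 / 136.15 = 0.05039
n = 0.1004 / 0.05039 = 1.99 ≈ 2 → CaSO4·2H2O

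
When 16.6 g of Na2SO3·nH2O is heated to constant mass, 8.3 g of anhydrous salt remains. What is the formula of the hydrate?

Mass of water lost = 16.6 − 8.3 = 8.3 g → 8.3 / 18.02 = 0.4606 mol H2O
Molar mass of Na2SO3 = 126.05 g/mol → mol Na2SO3 = 8.3 / 126.05 = 0.06585
n = 0.4606 / 0.06585 = 7.00 ≈ 7 → Na2SO3·7H2O

Na2SO3·7H2O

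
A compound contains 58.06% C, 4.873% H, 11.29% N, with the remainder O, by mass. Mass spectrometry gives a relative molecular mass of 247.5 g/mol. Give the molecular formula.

Assume 100 g: 58.06 g C, 4.873 g H, 11.29 g N, 25.777 g O.
Moles — C: 58.06 / 12.01 = 4.834 mol; H: 4.873 / 1.008 = 4.834 mol; N: 11.29 / 14.01 = 0.8059 mol; O: 25.777 / 16.00 = 1.611 mol
Divide by the smallest (0.8059 mol N): C 5.999, H 5.999, N 1.000, O 1.999
≈ 6:6:1:2 → C6H6NO2
Empirical-formula mass = 124.12 g/mol
n = 247.5 / 124.12 = 1.99 ≈ 2
Molecular formula = (C6H6NO2)×2 = C12H12N2O4

C12H12N2O4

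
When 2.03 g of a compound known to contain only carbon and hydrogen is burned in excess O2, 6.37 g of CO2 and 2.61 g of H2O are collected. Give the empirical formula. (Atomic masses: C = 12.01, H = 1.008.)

CH2

mol C = 6.37 / 44.01 = 0.1447; mass C = 0.1447 × 12.01 = 1.738 g
mol H = 2 × (2.61 / 18.02) = 0.2897; mass H = 0.2897 × 1.008 = 0.2920 g
Ratios (÷ 0.1447): C 1.000, H 2.001
≈ 1:2 → CH2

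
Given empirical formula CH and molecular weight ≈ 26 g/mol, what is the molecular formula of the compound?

Empirical-formula mass = 13.02 g/mol
n = 26 / 13.02 = 2.00 ≈ 2
Molecular formula = (CH)2 = C2H2

C2H2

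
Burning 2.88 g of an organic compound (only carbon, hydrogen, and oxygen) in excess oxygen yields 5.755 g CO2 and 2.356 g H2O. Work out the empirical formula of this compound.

C2H4O

mol C = 5.755 / 44.01 = 0.1308; mass C = 0.1308 × 12.01 = 1.570 g
mol H = 2 × (2.356 / 18.02) = 0.2615; mass H = 0.2615 × 1.008 = 0.2636 g
mass O = 2.88 − (1.834) = 1.046 g → mol O = 0.06537
Ratios (÷ 0.06537): C 2.000, H 4.000, O 1.000
→ C2H4O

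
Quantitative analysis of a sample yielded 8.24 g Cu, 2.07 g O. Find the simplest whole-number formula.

Cu: 8.24 g ÷ 63.55 g/mol = 0.1297 mol
O: 2.07 g ÷ 16.00 g/mol = 0.1294 mol
Smallest is O at 0.1294 mol; normalising gives Cu 1.002, O 1.000
→ CuO

CuO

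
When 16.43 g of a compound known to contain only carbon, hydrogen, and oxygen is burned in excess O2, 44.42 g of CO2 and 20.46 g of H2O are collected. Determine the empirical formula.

mol C = 44.42 / 44.01 = 1.009; mass C = 1.009 × 12.01 = 12.12 g
mol H = 2 × (20.46 / 18.02) = 2.271; mass H = 2.271 × 1.008 = 2.289 g
mass O = 16.43 − (14.41) = 2.019 g → mol O = 0.1262
Divide by the smallest (0.1262 mol O): C 7.998, H 17.994, O 1.000
→ C8H18O

C8H18O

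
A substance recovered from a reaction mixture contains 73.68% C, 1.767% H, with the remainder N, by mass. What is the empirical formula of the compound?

Assume 100 g: 73.68 g C, 1.767 g H, 24.553 g N.
C: 73.68 g ÷ 12.01 g/mol = 6.135 mol
H: 1.767 g ÷ 1.008 g/mol = 1.753 mol
N: 24.553 g ÷ 14.01 g/mol = 1.753 mol
Ratios (÷ 1.753): C 3.501, H 1.000, N 1.000
Multiply by 2: C 7.00, H 2.00, N 2.00 → C7H2N2

C7H2N2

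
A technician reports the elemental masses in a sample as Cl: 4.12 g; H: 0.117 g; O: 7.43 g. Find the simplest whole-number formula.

ClHO4

Cl: 4.12 g ÷ 35.45 g/mol = 0.1162 mol
H: 0.117 g ÷ 1.008 g/mol = 0.1161 mol
O: 7.43 g ÷ 16.00 g/mol = 0.4644 mol
Divide by the smallest (0.1161 mol H): Cl 1.001, H 1.000, O 4.001
≈ 1:1:4 → ClHO4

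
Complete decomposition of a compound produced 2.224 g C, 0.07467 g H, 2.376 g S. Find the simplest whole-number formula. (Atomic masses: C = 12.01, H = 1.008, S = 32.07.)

C5H2S2

C: 2.224 g ÷ 12.01 g/mol = 0.1852 mol
H: 0.07467 g ÷ 1.008 g/mol = 0.07408 mol
S: 2.376 g ÷ 32.07 g/mol = 0.07409 mol
Smallest is H at 0.07408 mol; normalising gives C 2.500, H 1.000, S 1.000
×2: C 5.00, H 2.00, S 2.00 → C5H2S2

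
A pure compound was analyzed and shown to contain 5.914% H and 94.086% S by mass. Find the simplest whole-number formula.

H2S

Assume 100 g: 5.914 g H, 94.086 g S.
Moles — H: 5.914 / 1.008 = 5.867 mol; S: 94.086 / 32.07 = 2.934 mol
Divide by the smallest (2.934 mol S): H 2.000, S 1.000
Ratio ≈ 2:1, so the empirical formula is H2S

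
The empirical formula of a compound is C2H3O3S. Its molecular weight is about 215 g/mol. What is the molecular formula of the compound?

C4H6O6S2

Empirical-formula mass = 107.11 g/mol
n = 215 / 107.11 = 2.01 ≈ 2
Molecular formula = (C2H3O3S)2 = C4H6O6S2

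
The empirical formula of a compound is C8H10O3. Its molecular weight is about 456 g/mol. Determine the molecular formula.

Empirical-formula mass = 154.16 g/mol
n = 456 / 154.16 = 2.96 ≈ 3
Molecular formula = (C8H10O3)3 = C24H30O9

C24H30O9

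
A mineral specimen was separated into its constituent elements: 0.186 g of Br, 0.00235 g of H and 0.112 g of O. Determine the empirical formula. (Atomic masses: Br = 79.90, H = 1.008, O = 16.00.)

Moles — Br: 0.186 / 79.90 = 0.002328 mol; H: 0.00235 / 1.008 = 0.002331 mol; O: 0.112 / 16.00 = 0.007 mol
Ratios (÷ 0.002328): Br 1.000, H 1.001, O 3.007
→ BrHO3

BrHO3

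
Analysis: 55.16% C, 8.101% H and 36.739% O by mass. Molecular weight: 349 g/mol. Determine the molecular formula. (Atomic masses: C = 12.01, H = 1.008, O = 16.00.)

C16H28O8

Assume 100 g: 55.16 g C, 8.101 g H, 36.739 g O.
C: 55.16 g ÷ 12.01 g/mol = 4.593 mol
H: 8.101 g ÷ 1.008 g/mol = 8.037 mol
O: 36.739 g ÷ 16.00 g/mol = 2.296 mol
Ratios (÷ 2.296): C 2.000, H 3.500, O 1.000
Multiply by 2: C 4.00, H 7.00, O 2.00 → C4H7O2
Empirical-formula mass = 87.10 g/mol
n = 349 / 87.10 = 4.01 ≈ 4
Molecular formula = (C4H7O2)×4 = C16H28O8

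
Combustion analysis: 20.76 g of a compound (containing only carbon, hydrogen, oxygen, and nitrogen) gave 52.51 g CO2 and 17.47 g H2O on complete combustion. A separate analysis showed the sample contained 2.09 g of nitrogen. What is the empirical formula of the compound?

C8H13NO

mol C = 52.51 / 44.01 = 1.193; mass C = 1.193 × 12.01 = 14.33 g
mol H = 2 × (17.47 / 18.02) = 1.939; mass H = 1.939 × 1.008 = 1.954 g
mol N = 2.09 / 14.01 = 0.1492
mass O = 20.76 − (18.37) = 2.386 g → mol O = 0.1491
Smallest is O at 0.1491 mol; normalising gives C 8.001, H 13.003, N 1.000, O 1.000
→ C8H13NO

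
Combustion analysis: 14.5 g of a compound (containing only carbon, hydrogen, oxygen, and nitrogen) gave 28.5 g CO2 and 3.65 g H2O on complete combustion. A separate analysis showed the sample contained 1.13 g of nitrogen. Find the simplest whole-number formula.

C8H5NO4

mol C = 28.5 / 44.01 = 0.6476; mass C = 0.6476 × 12.01 = 7.777 g
mol H = 2 × (3.65 / 18.02) = 0.4051; mass H = 0.4051 × 1.008 = 0.4083 g
mol N = 1.13 / 14.01 = 0.08066
mass O = 14.5 − (9.316) = 5.184 g → mol O = 0.3240
Smallest is N at 0.08066 mol; normalising gives C 8.029, H 5.023, N 1.000, O 4.017
Ratio ≈ 8:5:1:4, so the empirical formula is C8H5NO4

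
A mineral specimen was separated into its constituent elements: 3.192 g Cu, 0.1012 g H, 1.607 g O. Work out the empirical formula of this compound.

n(Cu) = 3.192/63.55 = 0.05023, n(H) = 0.1012/1.008 = 0.1004, n(O) = 1.607/16.00 = 0.1004
Ratios (÷ 0.05023): Cu 1.000, H 1.999, O 2.000
≈ 1:2:2 → CuH2O2

CuH2O2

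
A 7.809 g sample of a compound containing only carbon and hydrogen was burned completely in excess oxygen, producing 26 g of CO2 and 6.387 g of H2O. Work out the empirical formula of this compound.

C5H6

mol C = 26 / 44.01 = 0.5908; mass C = 0.5908 × 12.01 = 7.095 g
mol H = 2 × (6.387 / 18.02) = 0.7089; mass H = 0.7089 × 1.008 = 0.7146 g
Smallest is C at 0.5908 mol; normalising gives C 1.000, H 1.200
Scaling by 5: C 5.00, H 6.00 → C5H6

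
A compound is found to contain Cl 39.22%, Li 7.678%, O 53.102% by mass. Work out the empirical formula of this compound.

Assume 100 g: 39.22 g Cl, 7.678 g Li, 53.102 g O.
Moles — Cl: 39.22 / 35.45 = 1.106 mol; Li: 7.678 / 6.94 = 1.106 mol; O: 53.102 / 16.00 = 3.319 mol
Smallest is Li at 1.106 mol; normalising gives Cl 1.000, Li 1.000, O 3.000
≈ 1:1:3 → ClLiO3

ClLiO3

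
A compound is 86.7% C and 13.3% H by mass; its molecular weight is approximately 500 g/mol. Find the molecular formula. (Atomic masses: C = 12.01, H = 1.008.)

Assume 100 g: 86.7 g C, 13.3 g H.
n(C) = 86.7/12.01 = 7.219, n(H) = 13.3/1.008 = 13.19
Ratios (÷ 7.219): C 1.000, H 1.828
Multiply by 6: C 6.00, H 10.97 → C6H11
Empirical-formula mass = 83.15 g/mol
n = 500 / 83.15 = 6.01 ≈ 6
Molecular formula = (C6H11)×6 = C36H66

C36H66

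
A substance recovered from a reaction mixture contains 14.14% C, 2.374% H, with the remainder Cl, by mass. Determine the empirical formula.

Assume 100 g: 14.14 g C, 2.374 g H, 83.486 g Cl.
Moles — C: 14.14 / 12.01 = 1.177 mol; H: 2.374 / 1.008 = 2.355 mol; Cl: 83.486 / 35.45 = 2.355 mol
Ratios (÷ 1.177): C 1.000, H 2.000, Cl 2.000
→ CH2Cl2

CH2Cl2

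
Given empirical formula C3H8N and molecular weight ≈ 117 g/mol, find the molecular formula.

Empirical-formula mass = 58.10 g/mol
n = 117 / 58.10 = 2.01 ≈ 2
Molecular formula = (C3H8N)2 = C6H16N2

C6H16N2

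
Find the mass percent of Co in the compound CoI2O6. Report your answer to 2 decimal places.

Molar mass = 1(58.93) + 2(126.90) + 6(16.00) = 408.730 g/mol
Mass of Co per mole = 1 × 58.93 = 58.930 g
% Co = 58.930 / 408.730 × 100 = 14.42%

14.42%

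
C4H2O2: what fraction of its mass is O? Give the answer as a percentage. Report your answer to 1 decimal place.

Molar mass = 4(12.01) + 2(1.008) + 2(16.00) = 82.056 g/mol
Mass of O per mole = 2 × 16.00 = 32.000 g
% O = 32.000 / 82.056 × 100 = 39.0%

39.0%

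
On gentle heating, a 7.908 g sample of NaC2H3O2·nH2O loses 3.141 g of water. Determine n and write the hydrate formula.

Mass of anhydrous NaC2H3O2 = 7.908 − 3.141 = 4.767 g
mol H2O = 3.141 / 18.02 = 0.1743
Molar mass of NaC2H3O2 = 82.03 g/mol → mol NaC2H3O2 = 4.767 / 82.03 = 0.05811
n = 0.1743 / 0.05811 = 3.00 ≈ 3 → NaC2H3O2·3H2O

NaC2H3O2·3H2O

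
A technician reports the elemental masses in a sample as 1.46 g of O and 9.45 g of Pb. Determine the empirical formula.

O: 1.46 g ÷ 16.00 g/mol = 0.09125 mol
Pb: 9.45 g ÷ 207.2 g/mol = 0.04561 mol
Divide by the smallest (0.04561 mol Pb): O 2.001, Pb 1.000
≈ 2:1 → O2Pb

O2Pb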